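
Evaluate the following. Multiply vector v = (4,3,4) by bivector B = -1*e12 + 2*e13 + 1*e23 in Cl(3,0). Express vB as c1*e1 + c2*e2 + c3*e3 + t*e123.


vB has grade-1 (vector) and grade-3 (trivector) parts: vB = (v _| B) + (v ^ B).
Vector part <vB>_1:
  e1: -v2*b12 - v3*b13 = -(3)*(-1) - (4)*(2) = -5
  e2: v1*b12 - v3*b23 = (4)*(-1) - (4)*(1) = -8
  e3: v1*b13 + v2*b23 = (4)*(2) + (3)*(1) = 11
Trivector part <vB>_3:
  e123: v1*b23 - v2*b13 + v3*b12 = (4)*(1) - (3)*(2) + (4)*(-1) = -6
vB = -5*e1 - 8*e2 + 11*e3 - 6*e123


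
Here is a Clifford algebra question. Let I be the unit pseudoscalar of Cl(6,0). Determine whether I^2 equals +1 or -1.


The pseudoscalar I = e1...e_n (product of all n generators) of Cl(p,q) satisfies I^2 = (-1)^(q + n(n-1)/2).
p = 6, q = 0, n = p + q = 6
n(n-1)/2 = 6 * 5 / 2 = 15
Exponent = q + n(n-1)/2 = 0 + 15 = 15
I^2 = (-1)^15 = -1


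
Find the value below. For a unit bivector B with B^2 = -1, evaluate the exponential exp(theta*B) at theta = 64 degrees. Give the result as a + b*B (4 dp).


For a unit bivector B with B^2 = -1, the exponential series gives
e^(theta*B) = cos(theta) + sin(theta)*B (the GA analogue of Euler's formula).
theta = 64 degrees = 1.117011 rad
cos(64 deg) = 0.4384
sin(64 deg) = 0.8988
exp(theta*B) = 0.4384 + 0.8988*B


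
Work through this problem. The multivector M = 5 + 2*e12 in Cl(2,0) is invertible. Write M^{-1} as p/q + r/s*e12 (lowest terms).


M = 5 + 2*e12, where e12^2 = -1.
Since M commutes with its reverse ~M = a - b*e12, M * ~M = a^2 - b^2*e12^2 = a^2 + b^2.
So M^{-1} = ~M / (a^2 + b^2) = (a - b*e12)/(a^2 + b^2).
a^2 + b^2 = 25 + 4 = 29
Scalar part = 5/29 = 5/29
Bivector coeff = -2/29 = -2/29
M^{-1} = 5/29 - 2/29*e12


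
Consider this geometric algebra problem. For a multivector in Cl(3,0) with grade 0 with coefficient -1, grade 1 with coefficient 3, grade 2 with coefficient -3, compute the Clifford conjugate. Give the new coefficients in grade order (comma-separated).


Clifford conjugate sign for grade k: (-1)^(k(k+1)/2)
Grade 0: (-1)^(0*1/2) = (-1)^0 = 1, coeff -1 -> -1
Grade 1: (-1)^(1*2/2) = (-1)^1 = -1, coeff 3 -> -3
Grade 2: (-1)^(2*3/2) = (-1)^3 = -1, coeff -3 -> 3
Conjugated coefficients: -1, -3, 3


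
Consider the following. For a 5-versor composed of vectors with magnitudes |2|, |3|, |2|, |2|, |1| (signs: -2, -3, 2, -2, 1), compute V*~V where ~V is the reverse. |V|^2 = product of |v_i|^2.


Each vector v_i has |v_i|^2 = s_i^2
Squared scales: (-2)^2 = 4, (-3)^2 = 9, 2^2 = 4, (-2)^2 = 4, 1^2 = 1
|V|^2 = 4 * 9 * 4 * 4 * 1
= 576


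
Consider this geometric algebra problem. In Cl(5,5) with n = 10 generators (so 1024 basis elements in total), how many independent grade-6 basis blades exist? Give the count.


Number of grade-k basis blades in Cl(p,q) with n = p + q is C(n, k).
n = 5 + 5 = 10
C(10, 6) = 10! / (6! * 4!)
= 3628800 / (720 * 24)
= 210


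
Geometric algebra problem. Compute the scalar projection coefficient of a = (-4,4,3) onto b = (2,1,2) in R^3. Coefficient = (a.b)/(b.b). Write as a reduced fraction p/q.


Projection coefficient = (a . b) / (b . b)
a . b = (-4)*2 + 4*1 + 3*2
= -8 + 4 + 6 = 2
b . b = 2^2 + 1^2 + 2^2
= 4 + 1 + 4 = 9
Coefficient = 2/9
In lowest terms: 2/9


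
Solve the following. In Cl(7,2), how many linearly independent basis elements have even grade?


Even subalgebra dimension = 2^(n-1)
n = 7 + 2 = 9
2^(9 - 1) = 2^8 = 256
Verification: sum of C(9,k) for even k = 1 + 36 + 126 + 84 + 9 = 256
Result = 256


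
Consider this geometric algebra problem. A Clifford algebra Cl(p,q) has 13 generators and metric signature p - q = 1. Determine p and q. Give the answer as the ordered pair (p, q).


We need p + q = 13 and p - q = 1.
Adding: 2p = 13 + 1 = 14, so p = 7.
Then q = 13 - 7 = 6.
(p, q) = (7, 6)


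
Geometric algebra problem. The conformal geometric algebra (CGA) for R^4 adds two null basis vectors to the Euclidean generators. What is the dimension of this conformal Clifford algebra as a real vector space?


The conformal model of R^4 uses Cl(5,1): the 4 Euclidean generators plus two extra orthogonal generators e+ (e+^2 = +1) and e- (e-^2 = -1), from which the null vectors e0, einf are built.
Number of generators m = 4 + 2 = 6.
dim Cl(p,q) = 2^m = 2^6 = 64


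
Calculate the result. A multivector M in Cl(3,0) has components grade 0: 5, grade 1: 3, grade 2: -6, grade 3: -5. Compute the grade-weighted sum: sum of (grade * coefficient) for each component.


Grade-weighted sum = sum of grade_k * coefficient_k
0*5 = 0
1*3 = 3
2*(-6) = -12
3*(-5) = -15
Total = 0 + 3 + (-12) + (-15) = -24


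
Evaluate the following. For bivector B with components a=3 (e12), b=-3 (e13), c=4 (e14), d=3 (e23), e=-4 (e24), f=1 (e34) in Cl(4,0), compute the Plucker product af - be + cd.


Plucker relation: af - be + cd
a*f = 3*1 = 3
b*e = (-3)*(-4) = 12
c*d = 4*3 = 12
af - be + cd = 3 - 12 + 12
= 3


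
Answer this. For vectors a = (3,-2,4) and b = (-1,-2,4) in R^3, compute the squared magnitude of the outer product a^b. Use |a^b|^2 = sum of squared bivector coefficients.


a wedge b = (a1*b2 - a2*b1)*e12 + (a1*b3 - a3*b1)*e13 + (a2*b3 - a3*b2)*e23
e12 coeff: 3*(-2) - (-2)*(-1) = -6 - 2 = -8
e13 coeff: 3*4 - 4*(-1) = 12 - (-4) = 16
e23 coeff: (-2)*4 - 4*(-2) = -8 - (-8) = 0
|a wedge b|^2 = (-8)^2 + 16^2 + 0^2
= 64 + 256 + 0
= 320


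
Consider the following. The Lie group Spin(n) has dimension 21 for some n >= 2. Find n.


dim Spin(n) = dim so(n) = n(n-1)/2.
Solve n(n-1)/2 = 21, i.e. n^2 - n - 42 = 0.
Discriminant = 1 + 8*21 = 169
n = (1 + sqrt(169))/2 = (1 + 13)/2 = 7


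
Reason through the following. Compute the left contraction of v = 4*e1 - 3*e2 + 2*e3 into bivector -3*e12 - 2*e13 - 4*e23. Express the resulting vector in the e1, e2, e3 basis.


Left contraction v _| B = <vB>_1 (grade-1 part of the geometric product vB).
Using e1_|e12 = e2, e2_|e12 = -e1, e1_|e13 = e3, e3_|e13 = -e1, e2_|e23 = e3, e3_|e23 = -e2:
e1 coeff: -v2*b12 - v3*b13 = -(-3)*(-3) - (2)*(-2) = -5
e2 coeff: v1*b12 - v3*b23 = (4)*(-3) - (2)*(-4) = -4
e3 coeff: v1*b13 + v2*b23 = (4)*(-2) + (-3)*(-4) = 4
v _| B = -5*e1 - 4*e2 + 4*e3


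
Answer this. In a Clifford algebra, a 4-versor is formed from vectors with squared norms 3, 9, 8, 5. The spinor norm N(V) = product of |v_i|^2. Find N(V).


Spinor norm N(V) = |v1|^2 * |v2|^2 * ... * |v4|^2
= 3 * 9 * 8 * 5
Running product: 3, 27, 216, 1080
N(V) = 1080


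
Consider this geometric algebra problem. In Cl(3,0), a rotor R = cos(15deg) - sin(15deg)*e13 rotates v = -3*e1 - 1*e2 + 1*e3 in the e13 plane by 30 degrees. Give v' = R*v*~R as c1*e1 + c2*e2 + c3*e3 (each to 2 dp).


Rotor R = cos(15deg) - sin(15deg)*e13
Rotation angle theta = 2 * 15 = 30 degrees in the e13 plane (e1 -> e3).
The component perpendicular to the plane (e2) is invariant: v'_2 = v2 = -1.00
cos(30deg) = 0.8660, sin(30deg) = 0.5000
v'_1 = v1*cos(theta) - v3*sin(theta) = -3*0.8660 - 1*0.5000 = -3.10
v'_3 = v1*sin(theta) + v3*cos(theta) = -3*0.5000 + 1*0.8660 = -0.63
v' = -3.10*e1 - 1.00*e2 - 0.63*e3


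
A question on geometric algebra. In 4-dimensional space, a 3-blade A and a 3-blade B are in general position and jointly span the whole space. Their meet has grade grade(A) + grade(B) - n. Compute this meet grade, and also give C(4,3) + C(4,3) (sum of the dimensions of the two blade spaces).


Meet grade = grade(A) + grade(B) - n
= 3 + 3 - 4 = 2
C(4,3) = 4
C(4,3) = 4
dim_A + dim_B = 4 + 4 = 8


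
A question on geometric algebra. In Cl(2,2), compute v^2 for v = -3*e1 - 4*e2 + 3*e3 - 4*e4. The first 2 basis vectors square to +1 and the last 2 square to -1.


v^2 = sum of c_i^2 * e_i^2
Positive signature terms (e_i^2 = +1): (-3)^2 + (-4)^2 = 25
Negative signature terms (e_j^2 = -1): 3^2 + (-4)^2 = 25
v^2 = 25 - 25 = 0


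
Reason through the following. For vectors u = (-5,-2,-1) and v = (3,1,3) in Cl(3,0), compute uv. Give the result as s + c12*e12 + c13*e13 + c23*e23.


In Cl(3,0): e_i^2 = 1, e_ie_j = -e_je_i for i != j.
Scalar part = u . v = (-5)*3 + (-2)*1 + (-1)*3
= -15 + (-2) + (-3) = -20
e12 coeff = (-5)*1 - (-2)*3 = -5 - (-6) = 1
e13 coeff = (-5)*3 - (-1)*3 = -15 - (-3) = -12
e23 coeff = (-2)*3 - (-1)*1 = -6 - (-1) = -5
uv = -20 + 1*e12 - 12*e13 - 5*e23


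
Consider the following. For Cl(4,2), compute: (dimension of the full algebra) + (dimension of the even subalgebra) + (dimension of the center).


n = 4 + 2 = 6
Total dim = 2^6 = 64
Even subalgebra dim = 2^5 = 32
n is even, so center dim = 1
Sum = 64 + 32 + 1 = 97


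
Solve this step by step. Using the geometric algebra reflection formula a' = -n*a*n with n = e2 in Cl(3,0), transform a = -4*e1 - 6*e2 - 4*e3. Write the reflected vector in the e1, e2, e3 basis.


Reflection formula: a' = -n*a*n, with n = e2 (unit vector, n^2 = 1).
For reflection through hyperplane perp to e2:
The component along e2 flips sign, others stay.
a = (-4, -6, -4)
a' = (-4, 6, -4)
a' = -4*e1 + 6*e2 - 4*e3


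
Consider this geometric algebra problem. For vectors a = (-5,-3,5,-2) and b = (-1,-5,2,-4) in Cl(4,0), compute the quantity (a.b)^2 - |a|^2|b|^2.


a . b = (-5)*(-1) + (-3)*(-5) + 5*2 + (-2)*(-4)
= 5 + 15 + 10 + 8 = 38
|a|^2 = (-5)^2 + (-3)^2 + 5^2 + (-2)^2 = 63
|b|^2 = (-1)^2 + (-5)^2 + 2^2 + (-4)^2 = 46
(a.b)^2 = 38^2 = 1444
|a|^2 * |b|^2 = 63 * 46 = 2898
Result = 1444 - 2898 = -1454


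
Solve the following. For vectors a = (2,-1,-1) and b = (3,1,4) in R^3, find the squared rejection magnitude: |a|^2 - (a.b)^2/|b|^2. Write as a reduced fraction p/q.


|a|^2 = 2^2 + (-1)^2 + (-1)^2 = 6
|b|^2 = 3^2 + 1^2 + 4^2 = 26
a . b = 2*3 + (-1)*1 + (-1)*4 = 1
(a.b)^2 = 1^2 = 1
|rej|^2 = 6 - 1/26
= (156 - 1)/26
= 155/26
In lowest terms: 155/26


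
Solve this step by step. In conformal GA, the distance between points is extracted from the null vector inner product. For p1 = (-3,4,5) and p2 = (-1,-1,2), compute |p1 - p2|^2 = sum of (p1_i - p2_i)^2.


p1 - p2 = (-2, 5, 3)
|p1 - p2|^2 = (-2)^2 + 5^2 + 3^2
= 4 + 25 + 9
= 38


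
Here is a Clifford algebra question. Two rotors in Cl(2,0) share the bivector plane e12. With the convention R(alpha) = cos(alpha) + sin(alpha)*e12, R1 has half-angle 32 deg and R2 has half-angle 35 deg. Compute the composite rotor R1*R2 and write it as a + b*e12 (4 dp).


Same-plane rotors commute and their half-angles add:
R1*R2 = cos(a1 + a2) + sin(a1 + a2)*e12.
a1 + a2 = 32 + 35 = 67 deg
cos(67 deg) = 0.3907
sin(67 deg) = 0.9205
R1*R2 = 0.3907 + 0.9205*e12


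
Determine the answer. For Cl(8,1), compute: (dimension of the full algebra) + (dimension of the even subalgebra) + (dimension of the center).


n = 8 + 1 = 9
Total dim = 2^9 = 512
Even subalgebra dim = 2^8 = 256
n is odd, so center dim = 2
Sum = 512 + 256 + 2 = 770


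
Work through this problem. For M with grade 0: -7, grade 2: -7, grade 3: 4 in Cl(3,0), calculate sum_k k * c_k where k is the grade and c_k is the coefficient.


Grade-weighted sum = sum of grade_k * coefficient_k
0*(-7) = 0
2*(-7) = -14
3*4 = 12
Total = 0 + (-14) + 12 = -2


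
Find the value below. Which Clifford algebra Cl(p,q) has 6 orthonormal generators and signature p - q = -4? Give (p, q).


We need p + q = 6 and p - q = -4.
Adding: 2p = 6 + (-4) = 2, so p = 1.
Then q = 6 - 1 = 5.
(p, q) = (1, 5)


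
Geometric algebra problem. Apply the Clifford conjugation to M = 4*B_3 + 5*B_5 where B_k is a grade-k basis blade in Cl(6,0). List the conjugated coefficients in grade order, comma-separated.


Clifford conjugate sign for grade k: (-1)^(k(k+1)/2)
Grade 3: (-1)^(3*4/2) = (-1)^6 = 1, coeff 4 -> 4
Grade 5: (-1)^(5*6/2) = (-1)^15 = -1, coeff 5 -> -5
Conjugated coefficients: 4, -5


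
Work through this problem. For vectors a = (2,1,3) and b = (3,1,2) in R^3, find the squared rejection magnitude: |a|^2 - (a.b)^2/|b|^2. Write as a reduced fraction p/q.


|a|^2 = 2^2 + 1^2 + 3^2 = 14
|b|^2 = 3^2 + 1^2 + 2^2 = 14
a . b = 2*3 + 1*1 + 3*2 = 13
(a.b)^2 = 13^2 = 169
|rej|^2 = 14 - 169/14
= (196 - 169)/14
= 27/14
In lowest terms: 27/14


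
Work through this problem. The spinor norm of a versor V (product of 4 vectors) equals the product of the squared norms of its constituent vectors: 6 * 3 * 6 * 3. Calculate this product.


Spinor norm N(V) = |v1|^2 * |v2|^2 * ... * |v4|^2
= 6 * 3 * 6 * 3
Running product: 6, 18, 108, 324
N(V) = 324


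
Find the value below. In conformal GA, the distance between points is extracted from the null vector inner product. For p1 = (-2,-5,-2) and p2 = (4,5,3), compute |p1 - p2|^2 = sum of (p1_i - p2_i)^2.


p1 - p2 = (-6, -10, -5)
|p1 - p2|^2 = (-6)^2 + (-10)^2 + (-5)^2
= 36 + 100 + 25
= 161


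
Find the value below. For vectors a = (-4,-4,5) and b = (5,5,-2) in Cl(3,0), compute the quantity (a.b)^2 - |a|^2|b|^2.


a . b = (-4)*5 + (-4)*5 + 5*(-2)
= -20 + (-20) + (-10) = -50
|a|^2 = (-4)^2 + (-4)^2 + 5^2 = 57
|b|^2 = 5^2 + 5^2 + (-2)^2 = 54
(a.b)^2 = (-50)^2 = 2500
|a|^2 * |b|^2 = 57 * 54 = 3078
Result = 2500 - 3078 = -578


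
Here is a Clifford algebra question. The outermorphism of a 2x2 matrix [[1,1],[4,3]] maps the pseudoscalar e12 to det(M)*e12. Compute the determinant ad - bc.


The outermorphism of a linear map f sends e1^e2 to f(e1)^f(e2).
f(e1) = 1*e1 + 4*e2
f(e2) = 1*e1 + 3*e2
f(e1) ^ f(e2) = (1*e1 + 4*e2) ^ (1*e1 + 3*e2)
= 1*3*e12 + 4*1*e21
= (3 - 4)*e12
= -1*e12
Coefficient = -1


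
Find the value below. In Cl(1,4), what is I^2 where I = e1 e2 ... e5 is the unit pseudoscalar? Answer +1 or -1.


The pseudoscalar I = e1...e_n (product of all n generators) of Cl(p,q) satisfies I^2 = (-1)^(q + n(n-1)/2).
p = 1, q = 4, n = p + q = 5
n(n-1)/2 = 5 * 4 / 2 = 10
Exponent = q + n(n-1)/2 = 4 + 10 = 14
I^2 = (-1)^14 = +1


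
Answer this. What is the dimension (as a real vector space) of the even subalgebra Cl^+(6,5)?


Even subalgebra dimension = 2^(n-1)
n = 6 + 5 = 11
2^(11 - 1) = 2^10 = 1024
Verification: sum of C(11,k) for even k = 1 + 55 + 330 + 462 + 165 + 11 = 1024
Result = 1024


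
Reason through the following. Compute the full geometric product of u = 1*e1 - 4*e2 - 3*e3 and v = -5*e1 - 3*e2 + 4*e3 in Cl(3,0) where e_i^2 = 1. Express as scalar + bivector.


In Cl(3,0): e_i^2 = 1, e_ie_j = -e_je_i for i != j.
Scalar part = u . v = 1*(-5) + (-4)*(-3) + (-3)*4
= -5 + 12 + (-12) = -5
e12 coeff = 1*(-3) - (-4)*(-5) = -3 - 20 = -23
e13 coeff = 1*4 - (-3)*(-5) = 4 - 15 = -11
e23 coeff = (-4)*4 - (-3)*(-3) = -16 - 9 = -25
uv = -5 - 23*e12 - 11*e13 - 25*e23


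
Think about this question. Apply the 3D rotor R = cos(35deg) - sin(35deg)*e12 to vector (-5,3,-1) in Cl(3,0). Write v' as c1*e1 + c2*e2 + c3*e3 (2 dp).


Rotor R = cos(35deg) - sin(35deg)*e12
Rotation angle theta = 2 * 35 = 70 degrees in the e12 plane (e1 -> e2).
The component perpendicular to the plane (e3) is invariant: v'_3 = v3 = -1.00
cos(70deg) = 0.3420, sin(70deg) = 0.9397
v'_1 = v1*cos(theta) - v2*sin(theta) = -5*0.3420 - 3*0.9397 = -4.53
v'_2 = v1*sin(theta) + v2*cos(theta) = -5*0.9397 + 3*0.3420 = -3.67
v' = -4.53*e1 - 3.67*e2 - 1.00*e3


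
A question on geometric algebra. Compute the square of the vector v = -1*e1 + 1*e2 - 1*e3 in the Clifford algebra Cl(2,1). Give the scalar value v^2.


v^2 = sum of c_i^2 * e_i^2
Positive signature terms (e_i^2 = +1): (-1)^2 + 1^2 = 2
Negative signature terms (e_j^2 = -1): (-1)^2 = 1
v^2 = 2 - 1 = 1


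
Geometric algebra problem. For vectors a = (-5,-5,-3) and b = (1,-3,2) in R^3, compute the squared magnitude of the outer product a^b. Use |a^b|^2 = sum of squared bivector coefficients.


a wedge b = (a1*b2 - a2*b1)*e12 + (a1*b3 - a3*b1)*e13 + (a2*b3 - a3*b2)*e23
e12 coeff: (-5)*(-3) - (-5)*1 = 15 - (-5) = 20
e13 coeff: (-5)*2 - (-3)*1 = -10 - (-3) = -7
e23 coeff: (-5)*2 - (-3)*(-3) = -10 - 9 = -19
|a wedge b|^2 = 20^2 + (-7)^2 + (-19)^2
= 400 + 49 + 361
= 810


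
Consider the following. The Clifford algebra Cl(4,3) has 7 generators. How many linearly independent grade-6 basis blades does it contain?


Number of grade-k basis blades in Cl(p,q) with n = p + q is C(n, k).
n = 4 + 3 = 7
C(7, 6) = 7! / (6! * 1!)
= 5040 / (720 * 1)
= 7


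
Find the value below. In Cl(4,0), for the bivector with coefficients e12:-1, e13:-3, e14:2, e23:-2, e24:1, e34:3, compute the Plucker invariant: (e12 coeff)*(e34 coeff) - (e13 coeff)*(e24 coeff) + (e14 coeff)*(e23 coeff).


Plucker relation: af - be + cd
a*f = (-1)*3 = -3
b*e = (-3)*1 = -3
c*d = 2*(-2) = -4
af - be + cd = -3 - (-3) + (-4)
= -4


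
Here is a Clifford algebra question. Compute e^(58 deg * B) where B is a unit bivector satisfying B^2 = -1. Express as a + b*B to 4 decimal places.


For a unit bivector B with B^2 = -1, the exponential series gives
e^(theta*B) = cos(theta) + sin(theta)*B (the GA analogue of Euler's formula).
theta = 58 degrees = 1.012291 rad
cos(58 deg) = 0.5299
sin(58 deg) = 0.8480
exp(theta*B) = 0.5299 + 0.8480*B


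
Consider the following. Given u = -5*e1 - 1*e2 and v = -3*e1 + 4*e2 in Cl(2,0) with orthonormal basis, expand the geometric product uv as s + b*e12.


Expand: (-5*e1 - 1*e2)(-3*e1 + 4*e2)
= (-5)*(-3)*e1e1 + (-5)*4*e1e2 + (-1)*(-3)*e2e1 + (-1)*4*e2e2
Using e1^2 = e2^2 = 1, e2e1 = -e1e2:
Scalar part s = (-5)*(-3) + (-1)*4 = 15 + (-4) = 11
Bivector part b = (-5)*4 - (-1)*(-3) = -20 - 3 = -23
uv = 11 - 23*e12


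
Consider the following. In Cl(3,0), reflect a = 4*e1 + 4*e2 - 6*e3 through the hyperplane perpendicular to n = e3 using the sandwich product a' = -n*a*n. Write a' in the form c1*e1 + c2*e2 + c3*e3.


Reflection formula: a' = -n*a*n, with n = e3 (unit vector, n^2 = 1).
For reflection through hyperplane perp to e3:
The component along e3 flips sign, others stay.
a = (4, 4, -6)
a' = (4, 4, 6)
a' = 4*e1 + 4*e2 + 6*e3


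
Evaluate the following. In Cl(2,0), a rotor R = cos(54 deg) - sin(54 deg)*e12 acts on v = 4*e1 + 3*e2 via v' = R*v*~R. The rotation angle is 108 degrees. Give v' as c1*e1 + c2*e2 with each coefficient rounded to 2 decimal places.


Rotor R = cos(54deg) - sin(54deg)*e12
Rotation angle theta = 2 * 54 = 108 degrees
v' = R*v*~R rotates v by theta.
cos(108deg) = -0.3090, sin(108deg) = 0.9511
v'_1 = 4*cos(108deg) - 3*sin(108deg)
= 4*(-0.3090) - 3*0.9511
= -4.09
v'_2 = 4*sin(108deg) + 3*cos(108deg)
= 4*0.9511 + 3*(-0.3090)
= 2.88
v' = -4.09*e1 + 2.88*e2


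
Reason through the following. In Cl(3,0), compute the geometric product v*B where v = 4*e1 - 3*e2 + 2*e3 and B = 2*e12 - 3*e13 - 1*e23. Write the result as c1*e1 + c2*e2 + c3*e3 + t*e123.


vB has grade-1 (vector) and grade-3 (trivector) parts: vB = (v _| B) + (v ^ B).
Vector part <vB>_1:
  e1: -v2*b12 - v3*b13 = -(-3)*(2) - (2)*(-3) = 12
  e2: v1*b12 - v3*b23 = (4)*(2) - (2)*(-1) = 10
  e3: v1*b13 + v2*b23 = (4)*(-3) + (-3)*(-1) = -9
Trivector part <vB>_3:
  e123: v1*b23 - v2*b13 + v3*b12 = (4)*(-1) - (-3)*(-3) + (2)*(2) = -9
vB = 12*e1 + 10*e2 - 9*e3 - 9*e123


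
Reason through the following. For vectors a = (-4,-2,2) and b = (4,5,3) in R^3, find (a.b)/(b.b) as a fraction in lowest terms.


Projection coefficient = (a . b) / (b . b)
a . b = (-4)*4 + (-2)*5 + 2*3
= -16 + (-10) + 6 = -20
b . b = 4^2 + 5^2 + 3^2
= 16 + 25 + 9 = 50
Coefficient = -20/50
In lowest terms: -2/5


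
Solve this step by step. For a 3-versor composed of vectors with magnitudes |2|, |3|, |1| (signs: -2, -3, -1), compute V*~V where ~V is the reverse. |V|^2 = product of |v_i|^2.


Each vector v_i has |v_i|^2 = s_i^2
Squared scales: (-2)^2 = 4, (-3)^2 = 9, (-1)^2 = 1
|V|^2 = 4 * 9 * 1
= 36


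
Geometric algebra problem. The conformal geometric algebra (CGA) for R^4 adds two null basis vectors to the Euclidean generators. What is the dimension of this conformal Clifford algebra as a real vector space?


The conformal model of R^4 uses Cl(5,1): the 4 Euclidean generators plus two extra orthogonal generators e+ (e+^2 = +1) and e- (e-^2 = -1), from which the null vectors e0, einf are built.
Number of generators m = 4 + 2 = 6.
dim Cl(p,q) = 2^m = 2^6 = 64


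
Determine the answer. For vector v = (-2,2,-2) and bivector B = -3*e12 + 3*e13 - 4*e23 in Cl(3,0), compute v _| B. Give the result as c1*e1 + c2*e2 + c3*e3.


Left contraction v _| B = <vB>_1 (grade-1 part of the geometric product vB).
Using e1_|e12 = e2, e2_|e12 = -e1, e1_|e13 = e3, e3_|e13 = -e1, e2_|e23 = e3, e3_|e23 = -e2:
e1 coeff: -v2*b12 - v3*b13 = -(2)*(-3) - (-2)*(3) = 12
e2 coeff: v1*b12 - v3*b23 = (-2)*(-3) - (-2)*(-4) = -2
e3 coeff: v1*b13 + v2*b23 = (-2)*(3) + (2)*(-4) = -14
v _| B = 12*e1 - 2*e2 - 14*e3


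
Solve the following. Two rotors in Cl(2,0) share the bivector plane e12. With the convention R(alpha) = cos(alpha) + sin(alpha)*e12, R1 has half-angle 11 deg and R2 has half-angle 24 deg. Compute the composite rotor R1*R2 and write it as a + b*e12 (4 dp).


Same-plane rotors commute and their half-angles add:
R1*R2 = cos(a1 + a2) + sin(a1 + a2)*e12.
a1 + a2 = 11 + 24 = 35 deg
cos(35 deg) = 0.8192
sin(35 deg) = 0.5736
R1*R2 = 0.8192 + 0.5736*e12


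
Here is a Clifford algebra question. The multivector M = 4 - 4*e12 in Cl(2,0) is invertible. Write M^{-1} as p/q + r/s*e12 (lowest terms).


M = 4 - 4*e12, where e12^2 = -1.
Since M commutes with its reverse ~M = a - b*e12, M * ~M = a^2 - b^2*e12^2 = a^2 + b^2.
So M^{-1} = ~M / (a^2 + b^2) = (a - b*e12)/(a^2 + b^2).
a^2 + b^2 = 16 + 16 = 32
Scalar part = 4/32 = 1/8
Bivector coeff = 4/32 = 1/8
M^{-1} = 1/8 + 1/8*e12


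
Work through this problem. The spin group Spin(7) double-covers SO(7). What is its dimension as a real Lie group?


Spin(n) double-covers SO(n); both have Lie algebra so(n) of dimension n(n-1)/2.
n = 7
n(n-1) = 7 * 6 = 42
dim Spin(7) = 42/2 = 21


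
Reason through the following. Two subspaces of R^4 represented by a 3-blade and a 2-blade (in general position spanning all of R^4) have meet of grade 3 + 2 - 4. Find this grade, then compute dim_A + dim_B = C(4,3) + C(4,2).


Meet grade = grade(A) + grade(B) - n
= 3 + 2 - 4 = 1
C(4,3) = 4
C(4,2) = 6
dim_A + dim_B = 4 + 6 = 10


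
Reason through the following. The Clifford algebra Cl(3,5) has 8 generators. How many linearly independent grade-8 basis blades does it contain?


Number of grade-k basis blades in Cl(p,q) with n = p + q is C(n, k).
n = 3 + 5 = 8
C(8, 8) = 8! / (8! * 0!)
= 40320 / (40320 * 1)
= 1


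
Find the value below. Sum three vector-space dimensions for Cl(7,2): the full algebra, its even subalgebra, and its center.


n = 7 + 2 = 9
Total dim = 2^9 = 512
Even subalgebra dim = 2^8 = 256
n is odd, so center dim = 2
Sum = 512 + 256 + 2 = 770


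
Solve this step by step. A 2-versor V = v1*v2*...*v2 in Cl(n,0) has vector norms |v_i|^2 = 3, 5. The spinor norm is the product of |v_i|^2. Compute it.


Spinor norm N(V) = |v1|^2 * |v2|^2 * ... * |v2|^2
= 3 * 5
Running product: 3, 15
N(V) = 15


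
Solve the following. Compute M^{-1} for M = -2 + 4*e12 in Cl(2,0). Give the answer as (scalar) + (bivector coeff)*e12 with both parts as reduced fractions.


M = -2 + 4*e12, where e12^2 = -1.
Since M commutes with its reverse ~M = a - b*e12, M * ~M = a^2 - b^2*e12^2 = a^2 + b^2.
So M^{-1} = ~M / (a^2 + b^2) = (a - b*e12)/(a^2 + b^2).
a^2 + b^2 = 4 + 16 = 20
Scalar part = -2/20 = -1/10
Bivector coeff = -4/20 = -1/5
M^{-1} = -1/10 - 1/5*e12


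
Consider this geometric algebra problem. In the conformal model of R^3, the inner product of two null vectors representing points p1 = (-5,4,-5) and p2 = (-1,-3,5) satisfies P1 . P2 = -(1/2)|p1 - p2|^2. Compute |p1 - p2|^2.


p1 - p2 = (-4, 7, -10)
|p1 - p2|^2 = (-4)^2 + 7^2 + (-10)^2
= 16 + 49 + 100
= 165


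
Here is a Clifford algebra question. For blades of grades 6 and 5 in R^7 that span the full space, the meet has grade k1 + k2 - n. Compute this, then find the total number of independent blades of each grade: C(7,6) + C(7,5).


Meet grade = grade(A) + grade(B) - n
= 6 + 5 - 7 = 4
C(7,6) = 7
C(7,5) = 21
dim_A + dim_B = 7 + 21 = 28


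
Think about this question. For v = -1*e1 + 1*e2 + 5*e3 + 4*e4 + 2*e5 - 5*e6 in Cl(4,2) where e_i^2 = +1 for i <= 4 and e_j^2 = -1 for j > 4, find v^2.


v^2 = sum of c_i^2 * e_i^2
Positive signature terms (e_i^2 = +1): (-1)^2 + 1^2 + 5^2 + 4^2 = 43
Negative signature terms (e_j^2 = -1): 2^2 + (-5)^2 = 29
v^2 = 43 - 29 = 14


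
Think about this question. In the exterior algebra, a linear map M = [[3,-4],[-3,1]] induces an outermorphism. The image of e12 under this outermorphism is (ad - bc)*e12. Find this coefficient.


The outermorphism of a linear map f sends e1^e2 to f(e1)^f(e2).
f(e1) = 3*e1 - 3*e2
f(e2) = -4*e1 + 1*e2
f(e1) ^ f(e2) = (3*e1 - 3*e2) ^ (-4*e1 + 1*e2)
= 3*1*e12 + (-3)*(-4)*e21
= (3 - 12)*e12
= -9*e12
Coefficient = -9


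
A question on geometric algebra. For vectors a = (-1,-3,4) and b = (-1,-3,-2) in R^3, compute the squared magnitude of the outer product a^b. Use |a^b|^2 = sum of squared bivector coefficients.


a wedge b = (a1*b2 - a2*b1)*e12 + (a1*b3 - a3*b1)*e13 + (a2*b3 - a3*b2)*e23
e12 coeff: (-1)*(-3) - (-3)*(-1) = 3 - 3 = 0
e13 coeff: (-1)*(-2) - 4*(-1) = 2 - (-4) = 6
e23 coeff: (-3)*(-2) - 4*(-3) = 6 - (-12) = 18
|a wedge b|^2 = 0^2 + 6^2 + 18^2
= 0 + 36 + 324
= 360


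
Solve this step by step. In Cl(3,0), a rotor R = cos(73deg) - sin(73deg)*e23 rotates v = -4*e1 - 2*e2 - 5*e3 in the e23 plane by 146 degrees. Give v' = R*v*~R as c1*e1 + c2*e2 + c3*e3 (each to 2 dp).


Rotor R = cos(73deg) - sin(73deg)*e23
Rotation angle theta = 2 * 73 = 146 degrees in the e23 plane (e2 -> e3).
The component perpendicular to the plane (e1) is invariant: v'_1 = v1 = -4.00
cos(146deg) = -0.8290, sin(146deg) = 0.5592
v'_2 = v2*cos(theta) - v3*sin(theta) = -2*(-0.8290) - (-5)*0.5592 = 4.45
v'_3 = v2*sin(theta) + v3*cos(theta) = -2*0.5592 + (-5)*(-0.8290) = 3.03
v' = -4.00*e1 + 4.45*e2 + 3.03*e3


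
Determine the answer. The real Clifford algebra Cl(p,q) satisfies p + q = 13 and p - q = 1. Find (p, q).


We need p + q = 13 and p - q = 1.
Adding: 2p = 13 + 1 = 14, so p = 7.
Then q = 13 - 7 = 6.
(p, q) = (7, 6)


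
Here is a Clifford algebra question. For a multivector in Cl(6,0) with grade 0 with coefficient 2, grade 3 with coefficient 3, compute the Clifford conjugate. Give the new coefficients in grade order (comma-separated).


Clifford conjugate sign for grade k: (-1)^(k(k+1)/2)
Grade 0: (-1)^(0*1/2) = (-1)^0 = 1, coeff 2 -> 2
Grade 3: (-1)^(3*4/2) = (-1)^6 = 1, coeff 3 -> 3
Conjugated coefficients: 2, 3


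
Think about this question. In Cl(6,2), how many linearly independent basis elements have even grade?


Even subalgebra dimension = 2^(n-1)
n = 6 + 2 = 8
2^(8 - 1) = 2^7 = 128
Verification: sum of C(8,k) for even k = 1 + 28 + 70 + 28 + 1 = 128
Result = 128


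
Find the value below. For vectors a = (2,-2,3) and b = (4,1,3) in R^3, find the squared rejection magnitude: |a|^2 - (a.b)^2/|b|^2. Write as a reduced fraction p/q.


|a|^2 = 2^2 + (-2)^2 + 3^2 = 17
|b|^2 = 4^2 + 1^2 + 3^2 = 26
a . b = 2*4 + (-2)*1 + 3*3 = 15
(a.b)^2 = 15^2 = 225
|rej|^2 = 17 - 225/26
= (442 - 225)/26
= 217/26
In lowest terms: 217/26


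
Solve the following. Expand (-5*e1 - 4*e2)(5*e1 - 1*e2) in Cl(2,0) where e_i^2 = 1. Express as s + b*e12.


Expand: (-5*e1 - 4*e2)(5*e1 - 1*e2)
= (-5)*5*e1e1 + (-5)*(-1)*e1e2 + (-4)*5*e2e1 + (-4)*(-1)*e2e2
Using e1^2 = e2^2 = 1, e2e1 = -e1e2:
Scalar part s = (-5)*5 + (-4)*(-1) = -25 + 4 = -21
Bivector part b = (-5)*(-1) - (-4)*5 = 5 - (-20) = 25
uv = -21 + 25*e12


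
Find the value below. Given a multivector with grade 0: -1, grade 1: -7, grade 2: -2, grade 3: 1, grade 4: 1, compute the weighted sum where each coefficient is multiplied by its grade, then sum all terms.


Grade-weighted sum = sum of grade_k * coefficient_k
0*(-1) = 0
1*(-7) = -7
2*(-2) = -4
3*1 = 3
4*1 = 4
Total = 0 + (-7) + (-4) + 3 + 4 = -4


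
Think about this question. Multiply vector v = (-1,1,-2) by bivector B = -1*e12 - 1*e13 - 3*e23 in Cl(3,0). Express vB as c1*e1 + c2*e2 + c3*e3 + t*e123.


vB has grade-1 (vector) and grade-3 (trivector) parts: vB = (v _| B) + (v ^ B).
Vector part <vB>_1:
  e1: -v2*b12 - v3*b13 = -(1)*(-1) - (-2)*(-1) = -1
  e2: v1*b12 - v3*b23 = (-1)*(-1) - (-2)*(-3) = -5
  e3: v1*b13 + v2*b23 = (-1)*(-1) + (1)*(-3) = -2
Trivector part <vB>_3:
  e123: v1*b23 - v2*b13 + v3*b12 = (-1)*(-3) - (1)*(-1) + (-2)*(-1) = 6
vB = -1*e1 - 5*e2 - 2*e3 + 6*e123


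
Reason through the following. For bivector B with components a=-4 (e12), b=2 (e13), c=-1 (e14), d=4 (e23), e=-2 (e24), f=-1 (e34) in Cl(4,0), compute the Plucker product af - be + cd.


Plucker relation: af - be + cd
a*f = (-4)*(-1) = 4
b*e = 2*(-2) = -4
c*d = (-1)*4 = -4
af - be + cd = 4 - (-4) + (-4)
= 4


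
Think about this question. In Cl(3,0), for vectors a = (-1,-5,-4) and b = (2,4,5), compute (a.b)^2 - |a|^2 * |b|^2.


a . b = (-1)*2 + (-5)*4 + (-4)*5
= -2 + (-20) + (-20) = -42
|a|^2 = (-1)^2 + (-5)^2 + (-4)^2 = 42
|b|^2 = 2^2 + 4^2 + 5^2 = 45
(a.b)^2 = (-42)^2 = 1764
|a|^2 * |b|^2 = 42 * 45 = 1890
Result = 1764 - 1890 = -126


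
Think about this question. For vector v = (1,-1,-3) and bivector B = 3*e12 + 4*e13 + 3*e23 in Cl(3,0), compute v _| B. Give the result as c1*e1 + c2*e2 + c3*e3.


Left contraction v _| B = <vB>_1 (grade-1 part of the geometric product vB).
Using e1_|e12 = e2, e2_|e12 = -e1, e1_|e13 = e3, e3_|e13 = -e1, e2_|e23 = e3, e3_|e23 = -e2:
e1 coeff: -v2*b12 - v3*b13 = -(-1)*(3) - (-3)*(4) = 15
e2 coeff: v1*b12 - v3*b23 = (1)*(3) - (-3)*(3) = 12
e3 coeff: v1*b13 + v2*b23 = (1)*(4) + (-1)*(3) = 1
v _| B = 15*e1 + 12*e2 + 1*e3


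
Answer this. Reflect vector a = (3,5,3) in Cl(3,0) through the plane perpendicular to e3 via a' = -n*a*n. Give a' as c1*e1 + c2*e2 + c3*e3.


Reflection formula: a' = -n*a*n, with n = e3 (unit vector, n^2 = 1).
For reflection through hyperplane perp to e3:
The component along e3 flips sign, others stay.
a = (3, 5, 3)
a' = (3, 5, -3)
a' = 3*e1 + 5*e2 - 3*e3


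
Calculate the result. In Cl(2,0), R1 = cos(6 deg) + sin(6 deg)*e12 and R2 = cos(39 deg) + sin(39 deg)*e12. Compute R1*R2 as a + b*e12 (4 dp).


Same-plane rotors commute and their half-angles add:
R1*R2 = cos(a1 + a2) + sin(a1 + a2)*e12.
a1 + a2 = 6 + 39 = 45 deg
cos(45 deg) = 0.7071
sin(45 deg) = 0.7071
R1*R2 = 0.7071 + 0.7071*e12


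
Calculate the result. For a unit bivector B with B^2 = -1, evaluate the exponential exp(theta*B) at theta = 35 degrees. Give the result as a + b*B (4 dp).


For a unit bivector B with B^2 = -1, the exponential series gives
e^(theta*B) = cos(theta) + sin(theta)*B (the GA analogue of Euler's formula).
theta = 35 degrees = 0.610865 rad
cos(35 deg) = 0.8192
sin(35 deg) = 0.5736
exp(theta*B) = 0.8192 + 0.5736*B


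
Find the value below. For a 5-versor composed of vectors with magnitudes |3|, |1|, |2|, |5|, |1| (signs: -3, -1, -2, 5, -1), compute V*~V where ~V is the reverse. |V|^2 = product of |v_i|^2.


Each vector v_i has |v_i|^2 = s_i^2
Squared scales: (-3)^2 = 9, (-1)^2 = 1, (-2)^2 = 4, 5^2 = 25, (-1)^2 = 1
|V|^2 = 9 * 1 * 4 * 25 * 1
= 900


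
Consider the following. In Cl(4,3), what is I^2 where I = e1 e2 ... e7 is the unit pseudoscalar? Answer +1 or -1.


The pseudoscalar I = e1...e_n (product of all n generators) of Cl(p,q) satisfies I^2 = (-1)^(q + n(n-1)/2).
p = 4, q = 3, n = p + q = 7
n(n-1)/2 = 7 * 6 / 2 = 21
Exponent = q + n(n-1)/2 = 3 + 21 = 24
I^2 = (-1)^24 = +1


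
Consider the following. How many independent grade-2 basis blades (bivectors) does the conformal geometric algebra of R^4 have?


The conformal model of R^4 uses Cl(5,1) with m = 4 + 2 = 6 generators.
Number of grade-2 blades = C(m, 2) = C(6, 2)
= 6*5/2 = 15


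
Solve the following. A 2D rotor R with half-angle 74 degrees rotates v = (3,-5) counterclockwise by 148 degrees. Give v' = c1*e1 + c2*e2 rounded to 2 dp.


Rotor R = cos(74deg) - sin(74deg)*e12
Rotation angle theta = 2 * 74 = 148 degrees
v' = R*v*~R rotates v by theta.
cos(148deg) = -0.8480, sin(148deg) = 0.5299
v'_1 = 3*cos(148deg) - (-5)*sin(148deg)
= 3*(-0.8480) - (-5)*0.5299
= 0.11
v'_2 = 3*sin(148deg) + (-5)*cos(148deg)
= 3*0.5299 + (-5)*(-0.8480)
= 5.83
v' = 0.11*e1 + 5.83*e2


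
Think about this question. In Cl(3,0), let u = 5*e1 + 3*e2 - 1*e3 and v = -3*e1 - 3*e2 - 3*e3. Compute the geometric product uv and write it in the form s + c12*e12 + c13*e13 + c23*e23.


In Cl(3,0): e_i^2 = 1, e_ie_j = -e_je_i for i != j.
Scalar part = u . v = 5*(-3) + 3*(-3) + (-1)*(-3)
= -15 + (-9) + 3 = -21
e12 coeff = 5*(-3) - 3*(-3) = -15 - (-9) = -6
e13 coeff = 5*(-3) - (-1)*(-3) = -15 - 3 = -18
e23 coeff = 3*(-3) - (-1)*(-3) = -9 - 3 = -12
uv = -21 - 6*e12 - 18*e13 - 12*e23


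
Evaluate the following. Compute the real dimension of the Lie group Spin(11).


Spin(n) double-covers SO(n); both have Lie algebra so(n) of dimension n(n-1)/2.
n = 11
n(n-1) = 11 * 10 = 110
dim Spin(11) = 110/2 = 55


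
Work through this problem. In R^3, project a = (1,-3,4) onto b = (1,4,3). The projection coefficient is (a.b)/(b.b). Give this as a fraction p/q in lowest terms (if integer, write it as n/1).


Projection coefficient = (a . b) / (b . b)
a . b = 1*1 + (-3)*4 + 4*3
= 1 + (-12) + 12 = 1
b . b = 1^2 + 4^2 + 3^2
= 1 + 16 + 9 = 26
Coefficient = 1/26
In lowest terms: 1/26


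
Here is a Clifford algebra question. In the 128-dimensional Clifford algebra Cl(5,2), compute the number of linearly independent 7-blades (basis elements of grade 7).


Number of grade-k basis blades in Cl(p,q) with n = p + q is C(n, k).
n = 5 + 2 = 7
C(7, 7) = 7! / (7! * 0!)
= 5040 / (5040 * 1)
= 1


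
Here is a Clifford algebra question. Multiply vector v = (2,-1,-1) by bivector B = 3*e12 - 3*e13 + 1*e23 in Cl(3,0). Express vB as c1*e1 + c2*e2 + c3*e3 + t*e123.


vB has grade-1 (vector) and grade-3 (trivector) parts: vB = (v _| B) + (v ^ B).
Vector part <vB>_1:
  e1: -v2*b12 - v3*b13 = -(-1)*(3) - (-1)*(-3) = 0
  e2: v1*b12 - v3*b23 = (2)*(3) - (-1)*(1) = 7
  e3: v1*b13 + v2*b23 = (2)*(-3) + (-1)*(1) = -7
Trivector part <vB>_3:
  e123: v1*b23 - v2*b13 + v3*b12 = (2)*(1) - (-1)*(-3) + (-1)*(3) = -4
vB = 0*e1 + 7*e2 - 7*e3 - 4*e123


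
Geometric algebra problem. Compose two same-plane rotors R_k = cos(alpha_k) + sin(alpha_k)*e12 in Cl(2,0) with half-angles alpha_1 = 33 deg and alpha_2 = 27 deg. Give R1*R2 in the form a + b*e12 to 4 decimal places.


Same-plane rotors commute and their half-angles add:
R1*R2 = cos(a1 + a2) + sin(a1 + a2)*e12.
a1 + a2 = 33 + 27 = 60 deg
cos(60 deg) = 0.5000
sin(60 deg) = 0.8660
R1*R2 = 0.5000 + 0.8660*e12


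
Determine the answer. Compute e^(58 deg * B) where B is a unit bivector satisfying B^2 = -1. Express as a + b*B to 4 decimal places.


For a unit bivector B with B^2 = -1, the exponential series gives
e^(theta*B) = cos(theta) + sin(theta)*B (the GA analogue of Euler's formula).
theta = 58 degrees = 1.012291 rad
cos(58 deg) = 0.5299
sin(58 deg) = 0.8480
exp(theta*B) = 0.5299 + 0.8480*B


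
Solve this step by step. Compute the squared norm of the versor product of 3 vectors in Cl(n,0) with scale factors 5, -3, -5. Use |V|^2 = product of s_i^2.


Each vector v_i has |v_i|^2 = s_i^2
Squared scales: 5^2 = 25, (-3)^2 = 9, (-5)^2 = 25
|V|^2 = 25 * 9 * 25
= 5625


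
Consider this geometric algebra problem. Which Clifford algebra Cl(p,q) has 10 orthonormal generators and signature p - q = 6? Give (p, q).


We need p + q = 10 and p - q = 6.
Adding: 2p = 10 + 6 = 16, so p = 8.
Then q = 10 - 8 = 2.
(p, q) = (8, 2)


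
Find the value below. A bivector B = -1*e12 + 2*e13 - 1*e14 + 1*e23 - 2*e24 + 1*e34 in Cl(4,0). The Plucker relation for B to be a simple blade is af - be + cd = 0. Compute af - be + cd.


Plucker relation: af - be + cd
a*f = (-1)*1 = -1
b*e = 2*(-2) = -4
c*d = (-1)*1 = -1
af - be + cd = -1 - (-4) + (-1)
= 2


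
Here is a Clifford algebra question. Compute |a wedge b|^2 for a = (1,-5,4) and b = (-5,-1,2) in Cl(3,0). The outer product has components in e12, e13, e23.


a wedge b = (a1*b2 - a2*b1)*e12 + (a1*b3 - a3*b1)*e13 + (a2*b3 - a3*b2)*e23
e12 coeff: 1*(-1) - (-5)*(-5) = -1 - 25 = -26
e13 coeff: 1*2 - 4*(-5) = 2 - (-20) = 22
e23 coeff: (-5)*2 - 4*(-1) = -10 - (-4) = -6
|a wedge b|^2 = (-26)^2 + 22^2 + (-6)^2
= 676 + 484 + 36
= 1196


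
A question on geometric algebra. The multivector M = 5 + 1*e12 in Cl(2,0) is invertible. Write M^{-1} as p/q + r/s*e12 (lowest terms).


M = 5 + 1*e12, where e12^2 = -1.
Since M commutes with its reverse ~M = a - b*e12, M * ~M = a^2 - b^2*e12^2 = a^2 + b^2.
So M^{-1} = ~M / (a^2 + b^2) = (a - b*e12)/(a^2 + b^2).
a^2 + b^2 = 25 + 1 = 26
Scalar part = 5/26 = 5/26
Bivector coeff = -1/26 = -1/26
M^{-1} = 5/26 - 1/26*e12


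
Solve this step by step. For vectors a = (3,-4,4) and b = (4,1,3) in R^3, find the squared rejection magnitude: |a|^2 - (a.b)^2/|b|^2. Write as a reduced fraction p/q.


|a|^2 = 3^2 + (-4)^2 + 4^2 = 41
|b|^2 = 4^2 + 1^2 + 3^2 = 26
a . b = 3*4 + (-4)*1 + 4*3 = 20
(a.b)^2 = 20^2 = 400
|rej|^2 = 41 - 400/26
= (1066 - 400)/26
= 666/26
In lowest terms: 333/13


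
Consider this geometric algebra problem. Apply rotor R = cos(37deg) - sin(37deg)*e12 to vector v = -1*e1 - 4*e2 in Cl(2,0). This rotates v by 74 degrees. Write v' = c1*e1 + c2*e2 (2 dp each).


Rotor R = cos(37deg) - sin(37deg)*e12
Rotation angle theta = 2 * 37 = 74 degrees
v' = R*v*~R rotates v by theta.
cos(74deg) = 0.2756, sin(74deg) = 0.9613
v'_1 = -1*cos(74deg) - (-4)*sin(74deg)
= -1*0.2756 - (-4)*0.9613
= 3.57
v'_2 = -1*sin(74deg) + (-4)*cos(74deg)
= -1*0.9613 + (-4)*0.2756
= -2.06
v' = 3.57*e1 - 2.06*e2


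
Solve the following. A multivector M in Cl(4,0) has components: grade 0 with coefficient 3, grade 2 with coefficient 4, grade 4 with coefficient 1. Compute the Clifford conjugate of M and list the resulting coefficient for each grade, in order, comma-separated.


Clifford conjugate sign for grade k: (-1)^(k(k+1)/2)
Grade 0: (-1)^(0*1/2) = (-1)^0 = 1, coeff 3 -> 3
Grade 2: (-1)^(2*3/2) = (-1)^3 = -1, coeff 4 -> -4
Grade 4: (-1)^(4*5/2) = (-1)^10 = 1, coeff 1 -> 1
Conjugated coefficients: 3, -4, 1


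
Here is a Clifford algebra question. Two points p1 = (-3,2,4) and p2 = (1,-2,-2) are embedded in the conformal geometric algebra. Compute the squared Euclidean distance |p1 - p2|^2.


p1 - p2 = (-4, 4, 6)
|p1 - p2|^2 = (-4)^2 + 4^2 + 6^2
= 16 + 16 + 36
= 68


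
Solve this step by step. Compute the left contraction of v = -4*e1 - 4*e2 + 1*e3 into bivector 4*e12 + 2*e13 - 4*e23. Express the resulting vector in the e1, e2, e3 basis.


Left contraction v _| B = <vB>_1 (grade-1 part of the geometric product vB).
Using e1_|e12 = e2, e2_|e12 = -e1, e1_|e13 = e3, e3_|e13 = -e1, e2_|e23 = e3, e3_|e23 = -e2:
e1 coeff: -v2*b12 - v3*b13 = -(-4)*(4) - (1)*(2) = 14
e2 coeff: v1*b12 - v3*b23 = (-4)*(4) - (1)*(-4) = -12
e3 coeff: v1*b13 + v2*b23 = (-4)*(2) + (-4)*(-4) = 8
v _| B = 14*e1 - 12*e2 + 8*e3


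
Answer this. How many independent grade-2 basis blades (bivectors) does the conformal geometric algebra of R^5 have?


The conformal model of R^5 uses Cl(6,1) with m = 5 + 2 = 7 generators.
Number of grade-2 blades = C(m, 2) = C(7, 2)
= 7*6/2 = 21


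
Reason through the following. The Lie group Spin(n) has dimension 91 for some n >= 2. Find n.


dim Spin(n) = dim so(n) = n(n-1)/2.
Solve n(n-1)/2 = 91, i.e. n^2 - n - 182 = 0.
Discriminant = 1 + 8*91 = 729
n = (1 + sqrt(729))/2 = (1 + 27)/2 = 14


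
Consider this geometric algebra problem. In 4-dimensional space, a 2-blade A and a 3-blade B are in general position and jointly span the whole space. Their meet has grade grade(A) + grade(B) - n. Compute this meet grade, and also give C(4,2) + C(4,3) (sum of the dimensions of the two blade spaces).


Meet grade = grade(A) + grade(B) - n
= 2 + 3 - 4 = 1
C(4,2) = 6
C(4,3) = 4
dim_A + dim_B = 6 + 4 = 10


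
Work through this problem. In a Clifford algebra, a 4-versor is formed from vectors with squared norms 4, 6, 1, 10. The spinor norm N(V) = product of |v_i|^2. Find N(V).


Spinor norm N(V) = |v1|^2 * |v2|^2 * ... * |v4|^2
= 4 * 6 * 1 * 10
Running product: 4, 24, 24, 240
N(V) = 240


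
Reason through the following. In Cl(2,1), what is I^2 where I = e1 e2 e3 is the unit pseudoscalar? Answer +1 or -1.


The pseudoscalar I = e1...e_n (product of all n generators) of Cl(p,q) satisfies I^2 = (-1)^(q + n(n-1)/2).
p = 2, q = 1, n = p + q = 3
n(n-1)/2 = 3 * 2 / 2 = 3
Exponent = q + n(n-1)/2 = 1 + 3 = 4
I^2 = (-1)^4 = +1
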